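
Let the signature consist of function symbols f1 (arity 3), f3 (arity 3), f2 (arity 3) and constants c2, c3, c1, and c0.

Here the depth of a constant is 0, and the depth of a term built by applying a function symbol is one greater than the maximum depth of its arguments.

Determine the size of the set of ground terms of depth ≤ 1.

Let N_k count ground terms of depth at most k. Each non-constant term of depth ≤ k is some function symbol applied to depth-≤(k−1) arguments, giving N_k = 4 + N_{k-1}^3 + N_{k-1}^3 + N_{k-1}^3.
N_0 = 4
N_1 = 4 + 4^3 + 4^3 + 4^3 = 196

196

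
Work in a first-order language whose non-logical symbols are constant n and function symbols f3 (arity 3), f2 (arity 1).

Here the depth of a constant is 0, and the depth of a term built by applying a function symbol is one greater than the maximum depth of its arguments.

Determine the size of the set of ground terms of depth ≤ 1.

Let N_k = |{terms of depth ≤ k}|. Then N_0 = 1 and N_k = 1 + N_{k-1}^3 + N_{k-1} for k ≥ 1 (one summand per function symbol, arity giving the exponent).
N_0 = 1
N_1 = 1 + 1^3 + 1 = 3
Explicitly: n, f3(n, n, n), f2(n).

3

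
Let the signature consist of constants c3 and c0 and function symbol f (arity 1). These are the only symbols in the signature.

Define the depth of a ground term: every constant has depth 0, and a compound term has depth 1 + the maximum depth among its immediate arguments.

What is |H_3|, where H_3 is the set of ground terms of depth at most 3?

8

Count level by level. With function symbols f/1, the terms of depth ≤ k are the 2 constants together with each function applied to depth-≤(k−1) tuples, so N_k = 2 + N_{k-1}.
N_0 = 2
N_1 = 2 + 2 = 4
N_2 = 2 + 4 = 6
N_3 = 2 + 6 = 8
Explicitly: c3, c0, f(c3), f(c0), f(f(c3)), f(f(c0)), f(f(f(c3))), f(f(f(c0))).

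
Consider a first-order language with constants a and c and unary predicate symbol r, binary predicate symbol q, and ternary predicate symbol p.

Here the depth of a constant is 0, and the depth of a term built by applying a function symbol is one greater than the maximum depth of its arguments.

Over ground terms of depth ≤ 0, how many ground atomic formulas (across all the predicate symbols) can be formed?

First count ground terms of depth ≤ 0.
With no function symbols every ground term is a constant, so there are exactly 2 ground terms at every depth bound.
N_0 = 2
Explicitly: a, c.
So |H| = 2.
Each predicate of arity r yields |H|^r ground atoms (one per choice of an r-tuple from H):
  r: 2;  q: 2^2 = 4;  p: 2^3 = 8
Total ground atoms: 2 + 4 + 8 = 14.

14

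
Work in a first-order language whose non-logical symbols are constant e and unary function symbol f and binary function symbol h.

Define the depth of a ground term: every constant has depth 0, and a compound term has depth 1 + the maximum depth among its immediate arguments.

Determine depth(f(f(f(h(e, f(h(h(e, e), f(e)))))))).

7

depth(h(e, e)) = 1 + max(0, 0) = 1
depth(f(e)) = 1 + depth(e) = 1 + 0 = 1
depth(h(h(e, e), f(e))) = 1 + max(1, 1) = 2
depth(f(h(h(e, e), f(e)))) = 1 + depth(h(h(e, e), f(e))) = 1 + 2 = 3
depth(h(e, f(h(h(e, e), f(e))))) = 1 + max(0, 3) = 4
depth(f(h(e, f(h(h(e, e), f(e)))))) = 1 + depth(h(e, f(h(h(e, e), f(e))))) = 1 + 4 = 5
depth(f(f(h(e, f(h(h(e, e), f(e))))))) = 1 + depth(f(h(e, f(h(h(e, e), f(e)))))) = 1 + 5 = 6
depth(f(f(f(h(e, f(h(h(e, e), f(e)))))))) = 1 + depth(f(f(h(e, f(h(h(e, e), f(e))))))) = 1 + 6 = 7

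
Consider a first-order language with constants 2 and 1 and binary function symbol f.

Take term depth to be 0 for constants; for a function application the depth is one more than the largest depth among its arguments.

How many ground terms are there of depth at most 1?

Write N_k for the number of ground terms of depth ≤ k. A term of depth ≤ k is either a constant or a function symbol applied to arguments of depth ≤ k−1, so N_k = 2 + N_{k-1}^2.
N_0 = 2
N_1 = 2 + 2^2 = 6
Explicitly: 2, 1, f(2, 2), f(2, 1), f(1, 2), f(1, 1).

6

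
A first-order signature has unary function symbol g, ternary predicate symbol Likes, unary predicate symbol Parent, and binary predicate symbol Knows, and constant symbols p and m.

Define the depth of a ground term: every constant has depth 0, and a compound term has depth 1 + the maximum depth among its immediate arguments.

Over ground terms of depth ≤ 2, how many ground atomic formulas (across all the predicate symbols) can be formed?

258

First count ground terms of depth ≤ 2.
Count level by level. With function symbols g/1, the terms of depth ≤ k are the 2 constants together with each function applied to depth-≤(k−1) tuples, so N_k = 2 + N_{k-1}.
N_0 = 2
N_1 = 2 + 2 = 4
N_2 = 2 + 4 = 6
Explicitly: p, m, g(p), g(m), g(g(p)), g(g(m)).
So |H| = 6.
For each predicate symbol, the number of ground atoms is |H| raised to its arity; summing:
  Likes: 6^3 = 216;  Parent: 6;  Knows: 6^2 = 36
Total ground atoms: 216 + 6 + 36 = 258.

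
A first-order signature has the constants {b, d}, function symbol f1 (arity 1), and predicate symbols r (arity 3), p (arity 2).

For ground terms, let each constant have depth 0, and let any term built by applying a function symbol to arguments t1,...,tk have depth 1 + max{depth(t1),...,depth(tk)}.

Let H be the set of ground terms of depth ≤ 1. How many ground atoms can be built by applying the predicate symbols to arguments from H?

80

First count ground terms of depth ≤ 1.
Let N_k = |{terms of depth ≤ k}|. Then N_0 = 2 and N_k = 2 + N_{k-1} for k ≥ 1 (one summand per function symbol, arity giving the exponent).
N_0 = 2
N_1 = 2 + 2 = 4
Explicitly: b, d, f1(b), f1(d).
So |H| = 4.
A ground atom is a predicate applied to a tuple of terms from H, so the count is the sum over predicates of |H|^arity:
  r: 4^3 = 64;  p: 4^2 = 16
Total ground atoms: 64 + 16 = 80.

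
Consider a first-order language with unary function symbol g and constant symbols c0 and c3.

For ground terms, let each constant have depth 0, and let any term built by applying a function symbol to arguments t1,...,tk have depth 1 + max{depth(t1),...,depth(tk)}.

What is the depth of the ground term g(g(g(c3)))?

depth(g(c3)) = 1 + depth(c3) = 1 + 0 = 1
depth(g(g(c3))) = 1 + depth(g(c3)) = 1 + 1 = 2
depth(g(g(g(c3)))) = 1 + depth(g(g(c3))) = 1 + 2 = 3

3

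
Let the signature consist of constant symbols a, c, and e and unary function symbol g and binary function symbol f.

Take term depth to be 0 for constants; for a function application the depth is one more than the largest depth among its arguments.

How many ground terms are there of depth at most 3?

Count level by level. With function symbols g/1, f/2, the terms of depth ≤ k are the 3 constants together with each function applied to depth-≤(k−1) tuples, so N_k = 3 + N_{k-1} + N_{k-1}^2.
N_0 = 3
N_1 = 3 + 3 + 3^2 = 15
N_2 = 3 + 15 + 15^2 = 243
N_3 = 3 + 243 + 243^2 = 59295

59295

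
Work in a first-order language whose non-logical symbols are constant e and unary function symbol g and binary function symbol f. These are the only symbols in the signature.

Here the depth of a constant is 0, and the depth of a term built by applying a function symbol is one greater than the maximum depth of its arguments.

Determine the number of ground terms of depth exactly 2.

10

Write N_k for the number of ground terms of depth ≤ k. A term of depth ≤ k is either a constant or a function symbol applied to arguments of depth ≤ k−1, so N_k = 1 + N_{k-1} + N_{k-1}^2.
N_0 = 1
N_1 = 1 + 1 + 1^2 = 3
N_2 = 1 + 3 + 3^2 = 13
Terms of depth exactly 2: N_2 − N_1 = 13 − 3 = 10.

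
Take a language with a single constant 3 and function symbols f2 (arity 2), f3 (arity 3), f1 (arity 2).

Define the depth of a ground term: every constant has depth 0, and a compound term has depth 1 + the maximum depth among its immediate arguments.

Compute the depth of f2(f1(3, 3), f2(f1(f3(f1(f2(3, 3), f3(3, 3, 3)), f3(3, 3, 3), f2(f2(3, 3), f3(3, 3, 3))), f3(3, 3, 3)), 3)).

6

depth(f1(3, 3)) = 1 + max(0, 0) = 1
depth(f2(3, 3)) = 1 + max(0, 0) = 1
depth(f3(3, 3, 3)) = 1 + max(0, 0, 0) = 1
depth(f1(f2(3, 3), f3(3, 3, 3))) = 1 + max(1, 1) = 2
depth(f2(f2(3, 3), f3(3, 3, 3))) = 1 + max(1, 1) = 2
depth(f3(f1(f2(3, 3), f3(3, 3, 3)), f3(3, 3, 3), f2(f2(3, 3), f3(3, 3, 3)))) = 1 + max(2, 1, 2) = 3
depth(f1(f3(f1(f2(3, 3), f3(3, 3, 3)), f3(3, 3, 3), f2(f2(3, 3), f3(3, 3, 3))), f3(3, 3, 3))) = 1 + max(3, 1) = 4
depth(f2(f1(f3(f1(f2(3, 3), f3(3, 3, 3)), f3(3, 3, 3), f2(f2(3, 3), f3(3, 3, 3))), f3(3, 3, 3)), 3)) = 1 + max(4, 0) = 5
depth(f2(f1(3, 3), f2(f1(f3(f1(f2(3, 3), f3(3, 3, 3)), f3(3, 3, 3), f2(f2(3, 3), f3(3, 3, 3))), f3(3, 3, 3)), 3))) = 1 + max(1, 5) = 6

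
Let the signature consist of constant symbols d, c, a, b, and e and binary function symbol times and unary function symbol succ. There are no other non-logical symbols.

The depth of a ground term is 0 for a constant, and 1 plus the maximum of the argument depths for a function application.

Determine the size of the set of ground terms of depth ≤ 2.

1265

If N_k denotes the number of depth-≤k ground terms, the 5 constants give N_0 = 5, and each function symbol of arity r contributes N_{k-1}^r new terms at level k: N_k = 5 + N_{k-1}^2 + N_{k-1}.
N_0 = 5
N_1 = 5 + 5^2 + 5 = 35
N_2 = 5 + 35^2 + 35 = 1265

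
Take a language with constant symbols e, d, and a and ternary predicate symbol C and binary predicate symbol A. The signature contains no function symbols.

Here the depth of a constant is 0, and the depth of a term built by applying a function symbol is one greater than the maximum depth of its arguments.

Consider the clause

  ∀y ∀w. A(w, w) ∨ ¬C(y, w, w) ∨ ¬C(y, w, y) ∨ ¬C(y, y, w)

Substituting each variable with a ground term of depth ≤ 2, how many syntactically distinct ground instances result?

Ground terms of depth ≤ 2:
  With no function symbols every ground term is a constant, so there are exactly 3 ground terms at every depth bound.
  N_0 = 3
  N_1 = 3
  N_2 = 3
So there are 3 ground terms available for substitution.
There are 2 variables to instantiate (y, w), each occurring in at least one literal, so different choices give different ground instances.
Number of ground instances = 3^2 = 9.

9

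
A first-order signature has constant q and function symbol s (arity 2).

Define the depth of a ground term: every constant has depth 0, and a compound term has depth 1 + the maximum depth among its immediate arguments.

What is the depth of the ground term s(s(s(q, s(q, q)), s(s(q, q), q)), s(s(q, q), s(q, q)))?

depth(s(q, q)) = 1 + max(0, 0) = 1
depth(s(q, s(q, q))) = 1 + max(0, 1) = 2
depth(s(s(q, q), q)) = 1 + max(1, 0) = 2
depth(s(s(q, s(q, q)), s(s(q, q), q))) = 1 + max(2, 2) = 3
depth(s(s(q, q), s(q, q))) = 1 + max(1, 1) = 2
depth(s(s(s(q, s(q, q)), s(s(q, q), q)), s(s(q, q), s(q, q)))) = 1 + max(3, 2) = 4

4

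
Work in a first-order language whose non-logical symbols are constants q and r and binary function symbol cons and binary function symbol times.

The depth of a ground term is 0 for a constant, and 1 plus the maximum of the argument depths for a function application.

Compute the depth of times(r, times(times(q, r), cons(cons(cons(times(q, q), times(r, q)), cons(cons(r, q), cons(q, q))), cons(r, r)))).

depth(times(q, r)) = 1 + max(0, 0) = 1
depth(times(q, q)) = 1 + max(0, 0) = 1
depth(times(r, q)) = 1 + max(0, 0) = 1
depth(cons(times(q, q), times(r, q))) = 1 + max(1, 1) = 2
depth(cons(r, q)) = 1 + max(0, 0) = 1
depth(cons(q, q)) = 1 + max(0, 0) = 1
depth(cons(cons(r, q), cons(q, q))) = 1 + max(1, 1) = 2
depth(cons(cons(times(q, q), times(r, q)), cons(cons(r, q), cons(q, q)))) = 1 + max(2, 2) = 3
depth(cons(r, r)) = 1 + max(0, 0) = 1
depth(cons(cons(cons(times(q, q), times(r, q)), cons(cons(r, q), cons(q, q))), cons(r, r))) = 1 + max(3, 1) = 4
depth(times(times(q, r), cons(cons(cons(times(q, q), times(r, q)), cons(cons(r, q), cons(q, q))), cons(r, r)))) = 1 + max(1, 4) = 5
depth(times(r, times(times(q, r), cons(cons(cons(times(q, q), times(r, q)), cons(cons(r, q), cons(q, q))), cons(r, r))))) = 1 + max(0, 5) = 6

6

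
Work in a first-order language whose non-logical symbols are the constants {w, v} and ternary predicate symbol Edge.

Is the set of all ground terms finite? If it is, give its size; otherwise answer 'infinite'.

2

There are no function symbols, so every ground term is one of the 2 constants.
The Herbrand universe is {w, v}, which is finite with 2 elements.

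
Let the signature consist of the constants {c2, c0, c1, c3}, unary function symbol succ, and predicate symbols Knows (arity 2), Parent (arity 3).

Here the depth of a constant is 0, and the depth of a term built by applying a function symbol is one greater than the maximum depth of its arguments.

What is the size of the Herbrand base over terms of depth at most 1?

576

First count ground terms of depth ≤ 1.
Let N_k count ground terms of depth at most k. Each non-constant term of depth ≤ k is some function symbol applied to depth-≤(k−1) arguments, giving N_k = 4 + N_{k-1}.
N_0 = 4
N_1 = 4 + 4 = 8
So |H| = 8.
Each predicate of arity r yields |H|^r ground atoms (one per choice of an r-tuple from H):
  Knows: 8^2 = 64;  Parent: 8^3 = 512
Total ground atoms: 64 + 512 = 576.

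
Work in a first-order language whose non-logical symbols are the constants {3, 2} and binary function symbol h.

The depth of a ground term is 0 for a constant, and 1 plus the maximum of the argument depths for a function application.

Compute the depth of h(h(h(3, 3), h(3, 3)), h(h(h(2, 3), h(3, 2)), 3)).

4

depth(h(3, 3)) = 1 + max(0, 0) = 1
depth(h(h(3, 3), h(3, 3))) = 1 + max(1, 1) = 2
depth(h(2, 3)) = 1 + max(0, 0) = 1
depth(h(3, 2)) = 1 + max(0, 0) = 1
depth(h(h(2, 3), h(3, 2))) = 1 + max(1, 1) = 2
depth(h(h(h(2, 3), h(3, 2)), 3)) = 1 + max(2, 0) = 3
depth(h(h(h(3, 3), h(3, 3)), h(h(h(2, 3), h(3, 2)), 3))) = 1 + max(2, 3) = 4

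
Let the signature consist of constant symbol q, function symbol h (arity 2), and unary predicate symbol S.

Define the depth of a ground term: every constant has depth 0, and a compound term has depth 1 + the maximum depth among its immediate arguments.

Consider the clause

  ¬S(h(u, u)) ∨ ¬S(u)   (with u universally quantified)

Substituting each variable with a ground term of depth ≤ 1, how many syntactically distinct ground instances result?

2

Ground terms of depth ≤ 1:
  Count level by level. With function symbols h/2, the terms of depth ≤ k are the 1 constant together with each function applied to depth-≤(k−1) tuples, so N_k = 1 + N_{k-1}^2.
  N_0 = 1
  N_1 = 1 + 1^2 = 2
  Explicitly: q, h(q, q).
So there are 2 ground terms available for substitution.
The variable u ranges independently over the available ground terms, and distinct assignments produce distinct instances.
Number of ground instances = 2.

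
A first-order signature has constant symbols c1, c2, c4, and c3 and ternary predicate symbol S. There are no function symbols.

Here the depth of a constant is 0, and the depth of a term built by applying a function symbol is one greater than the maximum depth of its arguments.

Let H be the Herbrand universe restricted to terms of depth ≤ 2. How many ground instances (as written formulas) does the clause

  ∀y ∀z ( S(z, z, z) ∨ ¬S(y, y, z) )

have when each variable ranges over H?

Ground terms of depth ≤ 2:
  With no function symbols every ground term is a constant, so there are exactly 4 ground terms at every depth bound.
  N_0 = 4
  N_1 = 4
  N_2 = 4
  Explicitly: c1, c2, c4, c3.
So there are 4 ground terms available for substitution.
There are 2 variables to instantiate (y, z), each occurring in at least one literal, so different choices give different ground instances.
Number of ground instances = 4^2 = 16.

16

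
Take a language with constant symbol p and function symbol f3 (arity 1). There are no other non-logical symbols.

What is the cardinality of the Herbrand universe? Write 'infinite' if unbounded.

The signature has at least one function symbol (f3, arity 1) and at least one constant (p).
Iterating f3 gives infinitely many distinct ground terms: p, f3(p), f3(f3(p)), ...
So the Herbrand universe is infinite.

infinite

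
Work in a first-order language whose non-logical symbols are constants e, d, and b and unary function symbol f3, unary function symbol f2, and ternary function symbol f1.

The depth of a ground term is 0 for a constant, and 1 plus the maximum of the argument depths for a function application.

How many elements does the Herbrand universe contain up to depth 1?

Let N_k = |{terms of depth ≤ k}|. Then N_0 = 3 and N_k = 3 + N_{k-1} + N_{k-1} + N_{k-1}^3 for k ≥ 1 (one summand per function symbol, arity giving the exponent).
N_0 = 3
N_1 = 3 + 3 + 3 + 3^3 = 36

36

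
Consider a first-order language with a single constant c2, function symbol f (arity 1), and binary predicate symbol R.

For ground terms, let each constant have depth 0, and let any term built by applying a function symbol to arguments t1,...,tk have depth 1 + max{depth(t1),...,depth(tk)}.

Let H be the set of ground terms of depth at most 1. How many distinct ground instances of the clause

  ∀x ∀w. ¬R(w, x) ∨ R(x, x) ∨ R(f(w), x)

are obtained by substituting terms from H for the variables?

4

Ground terms of depth ≤ 1:
  Write N_k for the number of ground terms of depth ≤ k. A term of depth ≤ k is either a constant or a function symbol applied to arguments of depth ≤ k−1, so N_k = 1 + N_{k-1}.
  N_0 = 1
  N_1 = 1 + 1 = 2
  Explicitly: c2, f(c2).
So there are 2 ground terms available for substitution.
Each of x, w ranges independently over the available ground terms, and distinct assignments produce distinct instances.
Number of ground instances = 2^2 = 4.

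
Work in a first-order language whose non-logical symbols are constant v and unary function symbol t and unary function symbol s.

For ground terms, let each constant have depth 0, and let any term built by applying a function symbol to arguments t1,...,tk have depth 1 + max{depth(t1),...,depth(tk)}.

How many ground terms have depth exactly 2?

4

Let N_k = |{terms of depth ≤ k}|. Then N_0 = 1 and N_k = 1 + N_{k-1} + N_{k-1} for k ≥ 1 (one summand per function symbol, arity giving the exponent).
N_0 = 1
N_1 = 1 + 1 + 1 = 3
N_2 = 1 + 3 + 3 = 7
Terms of depth exactly 2: N_2 − N_1 = 7 − 3 = 4.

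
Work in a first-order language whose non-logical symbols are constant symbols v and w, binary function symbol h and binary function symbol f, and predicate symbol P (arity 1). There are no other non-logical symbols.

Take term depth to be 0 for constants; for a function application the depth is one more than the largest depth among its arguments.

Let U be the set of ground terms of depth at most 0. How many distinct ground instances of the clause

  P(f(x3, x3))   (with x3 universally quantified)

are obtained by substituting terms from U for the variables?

2

Ground terms of depth ≤ 0:
  Let N_k = |{terms of depth ≤ k}|. Then N_0 = 2 and N_k = 2 + N_{k-1}^2 + N_{k-1}^2 for k ≥ 1 (one summand per function symbol, arity giving the exponent).
  N_0 = 2
  Explicitly: v, w.
So there are 2 ground terms available for substitution.
The variable x3 ranges independently over the available ground terms, and distinct assignments produce distinct instances.
Number of ground instances = 2.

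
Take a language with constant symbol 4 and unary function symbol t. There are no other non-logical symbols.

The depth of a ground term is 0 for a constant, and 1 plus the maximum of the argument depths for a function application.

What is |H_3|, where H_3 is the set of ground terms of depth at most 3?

Let N_k count ground terms of depth at most k. Each non-constant term of depth ≤ k is some function symbol applied to depth-≤(k−1) arguments, giving N_k = 1 + N_{k-1}.
N_0 = 1
N_1 = 1 + 1 = 2
N_2 = 1 + 2 = 3
N_3 = 1 + 3 = 4
Explicitly: 4, t(4), t(t(4)), t(t(t(4))).

4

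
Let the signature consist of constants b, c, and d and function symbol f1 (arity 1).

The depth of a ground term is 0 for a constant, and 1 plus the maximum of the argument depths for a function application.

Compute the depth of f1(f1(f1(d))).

depth(f1(d)) = 1 + depth(d) = 1 + 0 = 1
depth(f1(f1(d))) = 1 + depth(f1(d)) = 1 + 1 = 2
depth(f1(f1(f1(d)))) = 1 + depth(f1(f1(d))) = 1 + 2 = 3

3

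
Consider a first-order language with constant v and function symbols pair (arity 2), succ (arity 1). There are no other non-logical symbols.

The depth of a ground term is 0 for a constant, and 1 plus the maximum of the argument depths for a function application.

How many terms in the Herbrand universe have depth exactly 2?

Let N_k count ground terms of depth at most k. Each non-constant term of depth ≤ k is some function symbol applied to depth-≤(k−1) arguments, giving N_k = 1 + N_{k-1}^2 + N_{k-1}.
N_0 = 1
N_1 = 1 + 1^2 + 1 = 3
N_2 = 1 + 3^2 + 3 = 13
Terms of depth exactly 2: N_2 − N_1 = 13 − 3 = 10.

10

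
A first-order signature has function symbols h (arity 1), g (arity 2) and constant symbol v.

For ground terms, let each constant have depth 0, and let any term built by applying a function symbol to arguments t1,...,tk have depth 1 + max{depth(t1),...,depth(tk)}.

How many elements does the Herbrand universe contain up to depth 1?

3

Count level by level. With function symbols h/1, g/2, the terms of depth ≤ k are the 1 constant together with each function applied to depth-≤(k−1) tuples, so N_k = 1 + N_{k-1} + N_{k-1}^2.
N_0 = 1
N_1 = 1 + 1 + 1^2 = 3
Explicitly: v, h(v), g(v, v).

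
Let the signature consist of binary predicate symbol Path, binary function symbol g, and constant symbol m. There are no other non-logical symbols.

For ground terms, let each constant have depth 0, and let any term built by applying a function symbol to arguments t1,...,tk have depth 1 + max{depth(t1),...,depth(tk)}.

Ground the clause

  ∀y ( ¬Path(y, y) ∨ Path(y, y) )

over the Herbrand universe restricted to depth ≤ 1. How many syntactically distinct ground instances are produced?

2

Ground terms of depth ≤ 1:
  If N_k denotes the number of depth-≤k ground terms, the 1 constant gives N_0 = 1, and each function symbol of arity r contributes N_{k-1}^r new terms at level k: N_k = 1 + N_{k-1}^2.
  N_0 = 1
  N_1 = 1 + 1^2 = 2
So there are 2 ground terms available for substitution.
The body mentions the single quantified variable y; since ground terms form a free algebra, no two substitutions collapse to the same formula.
Number of ground instances = 2.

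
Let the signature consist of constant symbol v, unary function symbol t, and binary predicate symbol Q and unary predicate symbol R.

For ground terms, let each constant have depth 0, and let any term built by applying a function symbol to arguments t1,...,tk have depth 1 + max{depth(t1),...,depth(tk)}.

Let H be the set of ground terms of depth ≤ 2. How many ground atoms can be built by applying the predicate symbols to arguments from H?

First count ground terms of depth ≤ 2.
Count level by level. With function symbols t/1, the terms of depth ≤ k are the 1 constant together with each function applied to depth-≤(k−1) tuples, so N_k = 1 + N_{k-1}.
N_0 = 1
N_1 = 1 + 1 = 2
N_2 = 1 + 2 = 3
So |H| = 3.
A ground atom is a predicate applied to a tuple of terms from H, so the count is the sum over predicates of |H|^arity:
  Q: 3^2 = 9;  R: 3
Total ground atoms: 9 + 3 = 12.

12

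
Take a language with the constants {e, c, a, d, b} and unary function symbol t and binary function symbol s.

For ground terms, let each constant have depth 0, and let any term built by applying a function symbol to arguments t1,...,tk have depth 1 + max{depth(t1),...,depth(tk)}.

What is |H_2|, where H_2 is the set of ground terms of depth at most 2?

1265

Let N_k count ground terms of depth at most k. Each non-constant term of depth ≤ k is some function symbol applied to depth-≤(k−1) arguments, giving N_k = 5 + N_{k-1} + N_{k-1}^2.
N_0 = 5
N_1 = 5 + 5 + 5^2 = 35
N_2 = 5 + 35 + 35^2 = 1265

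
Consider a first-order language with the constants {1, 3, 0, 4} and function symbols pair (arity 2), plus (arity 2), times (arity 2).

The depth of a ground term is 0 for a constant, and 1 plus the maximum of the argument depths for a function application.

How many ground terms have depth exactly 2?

8064

If N_k denotes the number of depth-≤k ground terms, the 4 constants give N_0 = 4, and each function symbol of arity r contributes N_{k-1}^r new terms at level k: N_k = 4 + N_{k-1}^2 + N_{k-1}^2 + N_{k-1}^2.
N_0 = 4
N_1 = 4 + 4^2 + 4^2 + 4^2 = 52
N_2 = 4 + 52^2 + 52^2 + 52^2 = 8116
Terms of depth exactly 2: N_2 − N_1 = 8116 − 52 = 8064.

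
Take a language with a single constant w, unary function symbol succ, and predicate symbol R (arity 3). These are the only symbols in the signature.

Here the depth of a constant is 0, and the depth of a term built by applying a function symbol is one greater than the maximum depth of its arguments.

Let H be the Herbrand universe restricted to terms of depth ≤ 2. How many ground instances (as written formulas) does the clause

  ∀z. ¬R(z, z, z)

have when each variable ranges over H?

Ground terms of depth ≤ 2:
  Write N_k for the number of ground terms of depth ≤ k. A term of depth ≤ k is either a constant or a function symbol applied to arguments of depth ≤ k−1, so N_k = 1 + N_{k-1}.
  N_0 = 1
  N_1 = 1 + 1 = 2
  N_2 = 1 + 2 = 3
So there are 3 ground terms available for substitution.
The variable z ranges independently over the available ground terms, and distinct assignments produce distinct instances.
Number of ground instances = 3.

3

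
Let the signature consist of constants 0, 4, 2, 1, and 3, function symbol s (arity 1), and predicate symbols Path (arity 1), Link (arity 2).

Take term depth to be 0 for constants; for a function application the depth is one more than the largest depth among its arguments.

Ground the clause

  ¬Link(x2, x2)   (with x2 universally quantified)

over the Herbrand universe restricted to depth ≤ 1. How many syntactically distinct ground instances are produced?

10

Ground terms of depth ≤ 1:
  Let N_k count ground terms of depth at most k. Each non-constant term of depth ≤ k is some function symbol applied to depth-≤(k−1) arguments, giving N_k = 5 + N_{k-1}.
  N_0 = 5
  N_1 = 5 + 5 = 10
  Explicitly: 0, 4, 2, 1, 3, s(0), s(4), s(2), s(1), s(3).
So there are 10 ground terms available for substitution.
There is 1 variable to instantiate (x2),  occurring in at least one literal, so different choices give different ground instances.
Number of ground instances = 10.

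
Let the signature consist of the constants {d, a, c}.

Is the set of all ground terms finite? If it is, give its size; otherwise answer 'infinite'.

There are no function symbols, so every ground term is one of the 3 constants.
The Herbrand universe is {d, a, c}, which is finite with 3 elements.

3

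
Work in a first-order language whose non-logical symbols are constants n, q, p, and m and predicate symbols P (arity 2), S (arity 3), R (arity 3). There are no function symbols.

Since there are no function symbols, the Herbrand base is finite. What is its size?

With no function symbols, the Herbrand universe is just the 4 constants.
Ground atoms per predicate: P: 4^2 = 16, S: 4^3 = 64, R: 4^3 = 64.
Herbrand base size = 16 + 64 + 64 = 144.

144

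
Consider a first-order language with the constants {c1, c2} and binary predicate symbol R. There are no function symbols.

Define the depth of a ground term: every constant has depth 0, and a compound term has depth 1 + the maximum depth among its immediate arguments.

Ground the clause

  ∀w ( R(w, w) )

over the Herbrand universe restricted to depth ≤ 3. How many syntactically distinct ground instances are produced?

Ground terms of depth ≤ 3:
  With no function symbols every ground term is a constant, so there are exactly 2 ground terms at every depth bound.
  N_0 = 2
  N_1 = 2
  N_2 = 2
  N_3 = 2
So there are 2 ground terms available for substitution.
The clause has 1 distinct variable (w), which appears in the body. In the free term algebra distinct substitutions yield syntactically distinct ground instances.
Number of ground instances = 2.

2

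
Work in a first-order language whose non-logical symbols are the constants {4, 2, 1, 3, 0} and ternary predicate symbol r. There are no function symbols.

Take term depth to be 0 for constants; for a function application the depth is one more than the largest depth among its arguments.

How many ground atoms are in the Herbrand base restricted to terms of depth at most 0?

First count ground terms of depth ≤ 0.
With no function symbols every ground term is a constant, so there are exactly 5 ground terms at every depth bound.
N_0 = 5
So |H| = 5.
For each predicate symbol, the number of ground atoms is |H| raised to its arity; summing:
  r: 5^3 = 125
Total ground atoms: 125.

125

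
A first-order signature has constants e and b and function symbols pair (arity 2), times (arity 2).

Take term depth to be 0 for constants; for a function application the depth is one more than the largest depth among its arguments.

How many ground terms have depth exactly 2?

192

Let N_k count ground terms of depth at most k. Each non-constant term of depth ≤ k is some function symbol applied to depth-≤(k−1) arguments, giving N_k = 2 + N_{k-1}^2 + N_{k-1}^2.
N_0 = 2
N_1 = 2 + 2^2 + 2^2 = 10
N_2 = 2 + 10^2 + 10^2 = 202
Terms of depth exactly 2: N_2 − N_1 = 202 − 10 = 192.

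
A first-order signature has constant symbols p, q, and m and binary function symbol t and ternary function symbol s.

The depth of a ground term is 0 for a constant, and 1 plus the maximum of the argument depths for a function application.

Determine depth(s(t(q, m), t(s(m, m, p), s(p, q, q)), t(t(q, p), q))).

3

depth(t(q, m)) = 1 + max(0, 0) = 1
depth(s(m, m, p)) = 1 + max(0, 0, 0) = 1
depth(s(p, q, q)) = 1 + max(0, 0, 0) = 1
depth(t(s(m, m, p), s(p, q, q))) = 1 + max(1, 1) = 2
depth(t(q, p)) = 1 + max(0, 0) = 1
depth(t(t(q, p), q)) = 1 + max(1, 0) = 2
depth(s(t(q, m), t(s(m, m, p), s(p, q, q)), t(t(q, p), q))) = 1 + max(1, 2, 2) = 3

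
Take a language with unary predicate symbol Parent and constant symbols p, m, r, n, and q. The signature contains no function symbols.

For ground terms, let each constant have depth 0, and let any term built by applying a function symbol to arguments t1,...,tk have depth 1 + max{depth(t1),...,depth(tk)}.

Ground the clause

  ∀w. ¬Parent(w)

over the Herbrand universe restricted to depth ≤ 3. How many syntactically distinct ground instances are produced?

5

Ground terms of depth ≤ 3:
  With no function symbols every ground term is a constant, so there are exactly 5 ground terms at every depth bound.
  N_0 = 5
  N_1 = 5
  N_2 = 5
  N_3 = 5
  Explicitly: p, m, r, n, q.
So there are 5 ground terms available for substitution.
The clause has 1 distinct variable (w), which appears in the body. In the free term algebra distinct substitutions yield syntactically distinct ground instances.
Number of ground instances = 5.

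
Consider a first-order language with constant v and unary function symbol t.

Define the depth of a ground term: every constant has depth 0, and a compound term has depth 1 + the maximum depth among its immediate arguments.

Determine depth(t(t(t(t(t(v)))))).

5

depth(t(v)) = 1 + depth(v) = 1 + 0 = 1
depth(t(t(v))) = 1 + depth(t(v)) = 1 + 1 = 2
depth(t(t(t(v)))) = 1 + depth(t(t(v))) = 1 + 2 = 3
depth(t(t(t(t(v))))) = 1 + depth(t(t(t(v)))) = 1 + 3 = 4
depth(t(t(t(t(t(v)))))) = 1 + depth(t(t(t(t(v))))) = 1 + 4 = 5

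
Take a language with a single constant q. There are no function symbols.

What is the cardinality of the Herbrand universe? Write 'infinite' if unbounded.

There are no function symbols, so the only ground term is the single constant.
The Herbrand universe is {q}, finite with 1 element.

1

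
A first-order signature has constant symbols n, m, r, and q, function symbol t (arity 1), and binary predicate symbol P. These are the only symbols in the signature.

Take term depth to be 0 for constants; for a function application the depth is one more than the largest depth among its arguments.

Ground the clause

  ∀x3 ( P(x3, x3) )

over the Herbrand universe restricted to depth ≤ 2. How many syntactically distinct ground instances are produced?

12

Ground terms of depth ≤ 2:
  Let N_k = |{terms of depth ≤ k}|. Then N_0 = 4 and N_k = 4 + N_{k-1} for k ≥ 1 (one summand per function symbol, arity giving the exponent).
  N_0 = 4
  N_1 = 4 + 4 = 8
  N_2 = 4 + 8 = 12
  Explicitly: n, m, r, q, t(n), t(m), t(r), t(q), t(t(n)), t(t(m)), t(t(r)), t(t(q)).
So there are 12 ground terms available for substitution.
The clause has 1 distinct variable (x3), which appears in the body. In the free term algebra distinct substitutions yield syntactically distinct ground instances.
Number of ground instances = 12.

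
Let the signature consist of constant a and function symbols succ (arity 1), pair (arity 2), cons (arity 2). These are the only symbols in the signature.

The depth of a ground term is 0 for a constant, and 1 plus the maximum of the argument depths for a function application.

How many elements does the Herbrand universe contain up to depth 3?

2776

Count level by level. With function symbols succ/1, pair/2, cons/2, the terms of depth ≤ k are the 1 constant together with each function applied to depth-≤(k−1) tuples, so N_k = 1 + N_{k-1} + N_{k-1}^2 + N_{k-1}^2.
N_0 = 1
N_1 = 1 + 1 + 1^2 + 1^2 = 4
N_2 = 1 + 4 + 4^2 + 4^2 = 37
N_3 = 1 + 37 + 37^2 + 37^2 = 2776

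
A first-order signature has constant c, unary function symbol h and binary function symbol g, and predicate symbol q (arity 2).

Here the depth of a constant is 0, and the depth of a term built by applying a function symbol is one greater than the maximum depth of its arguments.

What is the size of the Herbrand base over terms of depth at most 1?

9

First count ground terms of depth ≤ 1.
Count level by level. With function symbols h/1, g/2, the terms of depth ≤ k are the 1 constant together with each function applied to depth-≤(k−1) tuples, so N_k = 1 + N_{k-1} + N_{k-1}^2.
N_0 = 1
N_1 = 1 + 1 + 1^2 = 3
So |H| = 3.
For each predicate symbol, the number of ground atoms is |H| raised to its arity; summing:
  q: 3^2 = 9
Total ground atoms: 9.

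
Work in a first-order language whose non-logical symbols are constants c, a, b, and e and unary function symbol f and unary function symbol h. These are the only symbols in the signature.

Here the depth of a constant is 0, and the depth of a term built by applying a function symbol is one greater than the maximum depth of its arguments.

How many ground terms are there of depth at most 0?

Count level by level. With function symbols f/1, h/1, the terms of depth ≤ k are the 4 constants together with each function applied to depth-≤(k−1) tuples, so N_k = 4 + N_{k-1} + N_{k-1}.
N_0 = 4

4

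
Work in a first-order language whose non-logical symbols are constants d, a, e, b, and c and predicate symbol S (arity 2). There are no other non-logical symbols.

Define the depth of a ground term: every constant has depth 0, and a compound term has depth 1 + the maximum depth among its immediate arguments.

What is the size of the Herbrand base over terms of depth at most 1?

First count ground terms of depth ≤ 1.
With no function symbols every ground term is a constant, so there are exactly 5 ground terms at every depth bound.
N_0 = 5
N_1 = 5
So |H| = 5.
A ground atom is a predicate applied to a tuple of terms from H, so the count is the sum over predicates of |H|^arity:
  S: 5^2 = 25
Total ground atoms: 25.

25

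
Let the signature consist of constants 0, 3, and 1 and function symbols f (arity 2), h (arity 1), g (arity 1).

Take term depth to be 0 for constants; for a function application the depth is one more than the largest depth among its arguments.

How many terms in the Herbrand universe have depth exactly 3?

If N_k denotes the number of depth-≤k ground terms, the 3 constants give N_0 = 3, and each function symbol of arity r contributes N_{k-1}^r new terms at level k: N_k = 3 + N_{k-1}^2 + N_{k-1} + N_{k-1}.
N_0 = 3
N_1 = 3 + 3^2 + 3 + 3 = 18
N_2 = 3 + 18^2 + 18 + 18 = 363
N_3 = 3 + 363^2 + 363 + 363 = 132498
Terms of depth exactly 3: N_3 − N_2 = 132498 − 363 = 132135.

132135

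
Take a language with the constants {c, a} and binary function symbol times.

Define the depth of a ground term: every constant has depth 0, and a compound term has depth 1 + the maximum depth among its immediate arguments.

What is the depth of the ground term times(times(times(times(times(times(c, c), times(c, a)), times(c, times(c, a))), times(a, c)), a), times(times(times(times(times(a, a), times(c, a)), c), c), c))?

6

depth(times(c, c)) = 1 + max(0, 0) = 1
depth(times(c, a)) = 1 + max(0, 0) = 1
depth(times(times(c, c), times(c, a))) = 1 + max(1, 1) = 2
depth(times(c, times(c, a))) = 1 + max(0, 1) = 2
depth(times(times(times(c, c), times(c, a)), times(c, times(c, a)))) = 1 + max(2, 2) = 3
depth(times(a, c)) = 1 + max(0, 0) = 1
depth(times(times(times(times(c, c), times(c, a)), times(c, times(c, a))), times(a, c))) = 1 + max(3, 1) = 4
depth(times(times(times(times(times(c, c), times(c, a)), times(c, times(c, a))), times(a, c)), a)) = 1 + max(4, 0) = 5
depth(times(a, a)) = 1 + max(0, 0) = 1
depth(times(times(a, a), times(c, a))) = 1 + max(1, 1) = 2
depth(times(times(times(a, a), times(c, a)), c)) = 1 + max(2, 0) = 3
depth(times(times(times(times(a, a), times(c, a)), c), c)) = 1 + max(3, 0) = 4
depth(times(times(times(times(times(a, a), times(c, a)), c), c), c)) = 1 + max(4, 0) = 5
depth(times(times(times(times(times(times(c, c), times(c, a)), times(c, times(c, a))), times(a, c)), a), times(times(times(times(times(a, a), times(c, a)), c), c), c))) = 1 + max(5, 5) = 6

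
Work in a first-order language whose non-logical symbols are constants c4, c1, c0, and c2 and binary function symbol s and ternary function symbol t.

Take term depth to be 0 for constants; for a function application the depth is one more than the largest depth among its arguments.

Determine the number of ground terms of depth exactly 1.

80

Write N_k for the number of ground terms of depth ≤ k. A term of depth ≤ k is either a constant or a function symbol applied to arguments of depth ≤ k−1, so N_k = 4 + N_{k-1}^2 + N_{k-1}^3.
N_0 = 4
N_1 = 4 + 4^2 + 4^3 = 84
Terms of depth exactly 1: N_1 − N_0 = 84 − 4 = 80.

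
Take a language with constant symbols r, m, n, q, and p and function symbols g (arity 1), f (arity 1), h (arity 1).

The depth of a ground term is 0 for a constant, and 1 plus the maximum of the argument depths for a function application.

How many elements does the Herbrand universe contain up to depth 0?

5

Let N_k count ground terms of depth at most k. Each non-constant term of depth ≤ k is some function symbol applied to depth-≤(k−1) arguments, giving N_k = 5 + N_{k-1} + N_{k-1} + N_{k-1}.
N_0 = 5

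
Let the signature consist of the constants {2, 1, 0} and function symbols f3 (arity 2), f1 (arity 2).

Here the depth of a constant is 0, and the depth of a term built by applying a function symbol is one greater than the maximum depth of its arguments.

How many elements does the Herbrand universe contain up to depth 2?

885

Write N_k for the number of ground terms of depth ≤ k. A term of depth ≤ k is either a constant or a function symbol applied to arguments of depth ≤ k−1, so N_k = 3 + N_{k-1}^2 + N_{k-1}^2.
N_0 = 3
N_1 = 3 + 3^2 + 3^2 = 21
N_2 = 3 + 21^2 + 21^2 = 885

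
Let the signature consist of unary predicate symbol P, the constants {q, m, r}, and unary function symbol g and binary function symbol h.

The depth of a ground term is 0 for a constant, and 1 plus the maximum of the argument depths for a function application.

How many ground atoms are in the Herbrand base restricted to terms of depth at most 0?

3

First count ground terms of depth ≤ 0.
Write N_k for the number of ground terms of depth ≤ k. A term of depth ≤ k is either a constant or a function symbol applied to arguments of depth ≤ k−1, so N_k = 3 + N_{k-1} + N_{k-1}^2.
N_0 = 3
Explicitly: q, m, r.
So |H| = 3.
A ground atom is a predicate applied to a tuple of terms from H, so the count is the sum over predicates of |H|^arity:
  P: 3
Total ground atoms: 3.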